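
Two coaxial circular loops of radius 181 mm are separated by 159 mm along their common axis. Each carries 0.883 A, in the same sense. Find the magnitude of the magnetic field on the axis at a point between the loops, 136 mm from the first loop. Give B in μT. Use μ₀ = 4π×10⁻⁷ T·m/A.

Each loop contributes B = μ₀IR²/[2(R²+z²)^(3/2)] on the axis, with z measured from that loop.
Loop 1 (z = 0.136 m): B₁ = 1.57×10⁻⁶ T. Loop 2 (z = 0.023 m): B₂ = 2.99×10⁻⁶ T.
The fields add: B = B₁ + B₂ = 4.56×10⁻⁶ T.

B ≈ 4.56 μT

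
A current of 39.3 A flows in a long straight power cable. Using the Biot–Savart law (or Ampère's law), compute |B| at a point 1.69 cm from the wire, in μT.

For an infinitely long straight wire, B = μ₀I/(2πd).
B = (4π×10⁻⁷ × 39.3) / (2π × 0.0169) = 4.65×10⁻⁴ T.

B ≈ 465 μT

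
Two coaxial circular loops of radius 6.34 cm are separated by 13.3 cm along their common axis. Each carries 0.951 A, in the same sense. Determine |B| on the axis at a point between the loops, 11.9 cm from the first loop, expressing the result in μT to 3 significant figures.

Each loop contributes B = μ₀IR²/[2(R²+z²)^(3/2)] on the axis, with z measured from that loop.
Loop 1 (z = 0.119 m): B₁ = 9.80×10⁻⁷ T. Loop 2 (z = 0.014 m): B₂ = 8.78×10⁻⁶ T.
The fields add: B = B₁ + B₂ = 9.75×10⁻⁶ T.

B ≈ 9.75 μT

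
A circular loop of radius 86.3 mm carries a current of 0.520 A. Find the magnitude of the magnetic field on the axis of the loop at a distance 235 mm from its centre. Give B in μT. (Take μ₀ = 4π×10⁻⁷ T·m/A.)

B ≈ 0.155 μT

On the axis of a circular loop, B = μ₀IR² / [2(R²+z²)^(3/2)].
R² + z² = (0.0863)² + (0.235)² = 0.06267 m², and (R²+z²)^(3/2) = 1.57×10⁻² m³.
B = (4π×10⁻⁷ × 0.520 × 0.007448) / (2 × 1.57×10⁻²) = 1.55×10⁻⁷ T.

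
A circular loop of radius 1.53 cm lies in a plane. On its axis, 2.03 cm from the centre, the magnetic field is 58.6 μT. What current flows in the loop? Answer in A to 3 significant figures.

I ≈ 6.54 A

On the axis of a loop, B = μ₀IR²/[2(R²+z²)^(3/2)], so I = 2B(R²+z²)^(3/2)/(μ₀R²).
R² + z² = 0.0002341 + 0.0004121 = 0.0006462 m²; raised to 3/2 gives 1.64×10⁻⁵ m³.
I = 2 × 5.86×10⁻⁵ × 1.64×10⁻⁵ / (1.26×10⁻⁶ × 0.0002341) = 6.54 A.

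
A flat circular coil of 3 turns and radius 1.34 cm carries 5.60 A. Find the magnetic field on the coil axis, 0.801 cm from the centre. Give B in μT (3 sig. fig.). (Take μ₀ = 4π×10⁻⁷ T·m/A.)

B ≈ 498 μT

For an N-turn flat coil, B = Nμ₀IR²/[2(R²+z²)^(3/2)] with R = 0.0134 m, z = 0.00801 m.
B = 3 × 1.66×10⁻⁴ T = 4.98×10⁻⁴ T.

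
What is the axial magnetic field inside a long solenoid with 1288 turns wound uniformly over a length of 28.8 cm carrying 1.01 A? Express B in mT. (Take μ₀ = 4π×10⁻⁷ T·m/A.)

Inside a long solenoid, B = μ₀nI with n = 4472 turns/m.
B = 4π×10⁻⁷ × 4472 × 1.01 = 5.68×10⁻³ T.

B ≈ 5.68 mT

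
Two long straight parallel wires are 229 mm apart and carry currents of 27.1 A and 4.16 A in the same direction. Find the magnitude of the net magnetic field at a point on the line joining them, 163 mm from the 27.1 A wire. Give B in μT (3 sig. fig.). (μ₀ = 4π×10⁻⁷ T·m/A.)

B ≈ 20.6 μT

Each long wire gives B = μ₀I/(2πd). Distances are d₁ = 0.163 m and d₂ = 0.066 m.
B₁ = 3.33×10⁻⁵ T, B₂ = 1.26×10⁻⁵ T.
Between parallel currents the two contributions point in opposite directions, so they subtract. B = |B₁ − B₂| = |3.33×10⁻⁵ − 1.26×10⁻⁵| = 2.06×10⁻⁵ T.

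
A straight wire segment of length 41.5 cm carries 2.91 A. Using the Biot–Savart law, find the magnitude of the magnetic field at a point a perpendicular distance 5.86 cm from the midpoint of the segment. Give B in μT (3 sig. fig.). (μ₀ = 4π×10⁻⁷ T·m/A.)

B ≈ 9.56 μT

For a finite straight segment, B = (μ₀I/4πd)(sinθ₁ + sinθ₂), where θ₁, θ₂ are the angles from the perpendicular to each end.
The perpendicular from the point meets the wire at its midpoint, so each end is L/2 = 0.2075 m away along the wire.
sinθ₁ = 0.2075/√(0.2075²+0.0586²) = 0.9624; sinθ₂ = 0.2075/√(0.2075²+0.0586²) = 0.9624.
B = (4π×10⁻⁷ × 2.91) / (4π × 0.0586) × (0.9624 + 0.9624) = 9.56×10⁻⁶ T.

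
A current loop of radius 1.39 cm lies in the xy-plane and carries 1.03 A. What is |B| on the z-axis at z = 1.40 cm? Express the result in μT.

On the axis of a circular loop, B = μ₀IR² / [2(R²+z²)^(3/2)].
R² + z² = (0.0139)² + (0.014)² = 0.0003892 m², and (R²+z²)^(3/2) = 7.68×10⁻⁶ m³.
B = (4π×10⁻⁷ × 1.03 × 0.0001932) / (2 × 7.68×10⁻⁶) = 1.63×10⁻⁵ T.

B ≈ 16.3 μT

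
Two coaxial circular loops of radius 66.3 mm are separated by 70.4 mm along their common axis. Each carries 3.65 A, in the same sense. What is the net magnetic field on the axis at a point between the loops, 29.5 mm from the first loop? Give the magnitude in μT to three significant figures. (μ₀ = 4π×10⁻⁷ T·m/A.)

Each loop contributes B = μ₀IR²/[2(R²+z²)^(3/2)] on the axis, with z measured from that loop.
Loop 1 (z = 0.0295 m): B₁ = 2.64×10⁻⁵ T. Loop 2 (z = 0.0409 m): B₂ = 2.13×10⁻⁵ T.
The fields add: B = B₁ + B₂ = 4.77×10⁻⁵ T.

B ≈ 47.7 μT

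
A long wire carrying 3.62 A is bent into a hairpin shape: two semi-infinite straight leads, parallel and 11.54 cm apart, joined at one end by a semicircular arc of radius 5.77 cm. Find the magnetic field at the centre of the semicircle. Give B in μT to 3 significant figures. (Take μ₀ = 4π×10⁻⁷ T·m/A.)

The semicircular arc contributes B_arc = μ₀I·π/(4πR) = μ₀I/(4R) = 1.97×10⁻⁵ T.
Each semi-infinite lead is at perpendicular distance R = 0.0577 m from the centre, with the perpendicular foot at its near end, so it contributes μ₀I/(4πR); both point the same way, together 1.25×10⁻⁵ T.
Arc and leads all point the same direction: B = 1.97×10⁻⁵ + 1.25×10⁻⁵ = 3.23×10⁻⁵ T.

B ≈ 32.3 μT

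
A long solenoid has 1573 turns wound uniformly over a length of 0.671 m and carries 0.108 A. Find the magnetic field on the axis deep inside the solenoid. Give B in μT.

B ≈ 318 μT

Inside a long solenoid, B = μ₀nI with n = 2344 turns/m.
B = 4π×10⁻⁷ × 2344 × 0.108 = 3.18×10⁻⁴ T.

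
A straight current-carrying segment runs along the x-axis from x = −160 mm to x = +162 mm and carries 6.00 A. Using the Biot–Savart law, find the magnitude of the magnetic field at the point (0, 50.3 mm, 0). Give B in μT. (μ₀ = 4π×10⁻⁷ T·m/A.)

B ≈ 22.8 μT

For a finite straight segment, B = (μ₀I/4πd)(sinθ₁ + sinθ₂), where θ₁, θ₂ are the angles from the perpendicular to each end.
The perpendicular distance is d = 0.0503 m; the end-offsets along the wire are a = 0.16 m and b = 0.162 m.
sinθ₁ = 0.16/√(0.16²+0.0503²) = 0.9540; sinθ₂ = 0.162/√(0.162²+0.0503²) = 0.9550.
B = (4π×10⁻⁷ × 6.00) / (4π × 0.0503) × (0.9540 + 0.9550) = 2.28×10⁻⁵ T.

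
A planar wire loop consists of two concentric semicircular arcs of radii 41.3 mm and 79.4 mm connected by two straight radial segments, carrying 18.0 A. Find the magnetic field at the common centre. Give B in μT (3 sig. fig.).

B ≈ 65.7 μT

The radial connectors point toward the centre, so dl × r̂ = 0 and they contribute nothing.
Each semicircle gives μ₀I/(4R): inner arc 1.37×10⁻⁴ T, outer arc 7.12×10⁻⁵ T.
The two arcs carry current in opposite angular senses, so their fields oppose: B = |1.37×10⁻⁴ − 7.12×10⁻⁵| = 6.57×10⁻⁵ T.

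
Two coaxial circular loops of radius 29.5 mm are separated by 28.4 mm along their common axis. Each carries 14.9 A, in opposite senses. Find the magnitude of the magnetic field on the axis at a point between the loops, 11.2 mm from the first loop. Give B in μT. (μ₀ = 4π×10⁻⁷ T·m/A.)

B ≈ 54.7 μT

Each loop contributes B = μ₀IR²/[2(R²+z²)^(3/2)] on the axis, with z measured from that loop.
Loop 1 (z = 0.0112 m): B₁ = 2.59×10⁻⁴ T. Loop 2 (z = 0.0172 m): B₂ = 2.05×10⁻⁴ T.
The fields oppose: B = |B₁ − B₂| = 5.47×10⁻⁵ T.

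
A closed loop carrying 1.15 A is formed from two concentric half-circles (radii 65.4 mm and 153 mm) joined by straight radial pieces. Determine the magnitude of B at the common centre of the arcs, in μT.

The radial connectors point toward the centre, so dl × r̂ = 0 and they contribute nothing.
Each semicircle gives μ₀I/(4R): inner arc 5.52×10⁻⁶ T, outer arc 2.36×10⁻⁶ T.
The two arcs carry current in opposite angular senses, so their fields oppose: B = |5.52×10⁻⁶ − 2.36×10⁻⁶| = 3.16×10⁻⁶ T.

B ≈ 3.16 μT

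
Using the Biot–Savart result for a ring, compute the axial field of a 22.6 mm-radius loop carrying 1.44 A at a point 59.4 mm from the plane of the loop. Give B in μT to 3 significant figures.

On the axis of a circular loop, B = μ₀IR² / [2(R²+z²)^(3/2)].
R² + z² = (0.0226)² + (0.0594)² = 0.004039 m², and (R²+z²)^(3/2) = 2.57×10⁻⁴ m³.
B = (4π×10⁻⁷ × 1.44 × 0.0005108) / (2 × 2.57×10⁻⁴) = 1.80×10⁻⁶ T.

B ≈ 1.80 μT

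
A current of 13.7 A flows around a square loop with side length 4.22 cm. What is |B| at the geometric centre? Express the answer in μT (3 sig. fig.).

Each side is a finite straight segment at perpendicular distance d = a/(2 tan(π/4)) = 0.0211 m from the centre, with end-angles ±π/4.
One side contributes B₁ = (μ₀I/4πd)·2 sin(π/4) = 9.18×10⁻⁵ T.
All 4 sides add in the same direction: B = 4 × 9.18×10⁻⁵ = 3.67×10⁻⁴ T.

B ≈ 367 μT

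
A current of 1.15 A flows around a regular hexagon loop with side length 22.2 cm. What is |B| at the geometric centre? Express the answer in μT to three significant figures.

Each side is a finite straight segment at perpendicular distance d = a/(2 tan(π/6)) = 0.1923 m from the centre, with end-angles ±π/6.
One side contributes B₁ = (μ₀I/4πd)·2 sin(π/6) = 5.98×10⁻⁷ T.
All 6 sides add in the same direction: B = 6 × 5.98×10⁻⁷ = 3.59×10⁻⁶ T.

B ≈ 3.59 μT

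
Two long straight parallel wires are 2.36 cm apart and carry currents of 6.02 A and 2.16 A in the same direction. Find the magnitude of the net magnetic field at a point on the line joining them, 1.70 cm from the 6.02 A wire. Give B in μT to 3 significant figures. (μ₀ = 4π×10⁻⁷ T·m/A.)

Each long wire gives B = μ₀I/(2πd). Distances are d₁ = 0.017 m and d₂ = 0.0066 m.
B₁ = 7.08×10⁻⁵ T, B₂ = 6.55×10⁻⁵ T.
Between parallel currents the two contributions point in opposite directions, so they subtract. B = |B₁ − B₂| = |7.08×10⁻⁵ − 6.55×10⁻⁵| = 5.37×10⁻⁶ T.

B ≈ 5.37 μT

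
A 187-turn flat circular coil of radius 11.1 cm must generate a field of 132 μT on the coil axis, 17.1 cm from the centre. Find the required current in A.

I ≈ 0.773 A

For an N-turn coil, B = Nμ₀IR²/[2(R²+z²)^(3/2)] with R = 0.111 m, z = 0.171 m, so I = 2B(R²+z²)^(3/2)/(Nμ₀R²) = 2 × 1.32×10⁻⁴ × 8.47×10⁻³ / (187 × 4π×10⁻⁷ × 0.01232) = 0.773 A.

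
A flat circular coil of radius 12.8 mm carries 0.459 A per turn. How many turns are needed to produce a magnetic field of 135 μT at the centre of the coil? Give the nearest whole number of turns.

For an N-turn coil, B = Nμ₀I/(2R). A single turn gives B₁ = 2.25×10⁻⁵ T with R = 0.0128 m.
N = B/B₁ = 1.35×10⁻⁴ / 2.25×10⁻⁵ = 5.99.

N = 6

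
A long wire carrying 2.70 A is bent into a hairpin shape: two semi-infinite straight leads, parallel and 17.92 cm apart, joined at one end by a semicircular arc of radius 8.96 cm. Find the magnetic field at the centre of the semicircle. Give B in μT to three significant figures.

B ≈ 15.5 μT

The semicircular arc contributes B_arc = μ₀I·π/(4πR) = μ₀I/(4R) = 9.47×10⁻⁶ T.
Each semi-infinite lead is at perpendicular distance R = 0.0896 m from the centre, with the perpendicular foot at its near end, so it contributes μ₀I/(4πR); both point the same way, together 6.03×10⁻⁶ T.
Arc and leads all point the same direction: B = 9.47×10⁻⁶ + 6.03×10⁻⁶ = 1.55×10⁻⁵ T.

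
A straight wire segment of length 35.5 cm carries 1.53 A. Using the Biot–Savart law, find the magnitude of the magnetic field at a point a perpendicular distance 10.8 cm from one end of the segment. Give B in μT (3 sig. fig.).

For a finite straight segment, B = (μ₀I/4πd)(sinθ₁ + sinθ₂), where θ₁, θ₂ are the angles from the perpendicular to each end.
The perpendicular foot is at one end, so the two end-offsets along the wire are 0 and L = 0.355 m.
sinθ₁ = 0/√(0²+0.108²) = 0.0000; sinθ₂ = 0.355/√(0.355²+0.108²) = 0.9567.
B = (4π×10⁻⁷ × 1.53) / (4π × 0.108) × (0.0000 + 0.9567) = 1.36×10⁻⁶ T.

B ≈ 1.36 μT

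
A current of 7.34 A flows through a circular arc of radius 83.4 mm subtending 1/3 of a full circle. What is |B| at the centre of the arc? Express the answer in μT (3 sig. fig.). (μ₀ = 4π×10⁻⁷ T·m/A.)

The Biot–Savart field of a circular arc at its centre is B = μ₀Iφ/(4πR), with φ = 2.094 rad.
B = (4π×10⁻⁷ × 7.34 × 2.094) / (4π × 0.0834) = 1.84×10⁻⁵ T.

B ≈ 18.4 μT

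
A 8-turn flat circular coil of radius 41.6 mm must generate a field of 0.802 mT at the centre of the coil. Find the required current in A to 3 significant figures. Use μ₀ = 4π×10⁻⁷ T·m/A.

For an N-turn coil, B = Nμ₀I/(2R) with R = 0.0416 m, so I = 2RB/(Nμ₀) = 2 × 0.0416 × 8.02×10⁻⁴ / (8 × 4π×10⁻⁷) = 6.64 A.

I ≈ 6.64 A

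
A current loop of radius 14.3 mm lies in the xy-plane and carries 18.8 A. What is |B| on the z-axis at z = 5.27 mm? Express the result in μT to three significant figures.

B ≈ 682 μT

On the axis of a circular loop, B = μ₀IR² / [2(R²+z²)^(3/2)].
R² + z² = (0.0143)² + (0.00527)² = 0.0002323 m², and (R²+z²)^(3/2) = 3.54×10⁻⁶ m³.
B = (4π×10⁻⁷ × 18.8 × 0.0002045) / (2 × 3.54×10⁻⁶) = 6.82×10⁻⁴ T.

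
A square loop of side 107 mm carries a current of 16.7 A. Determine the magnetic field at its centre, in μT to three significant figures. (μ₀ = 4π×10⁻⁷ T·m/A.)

Each side is a finite straight segment at perpendicular distance d = a/(2 tan(π/4)) = 0.0535 m from the centre, with end-angles ±π/4.
One side contributes B₁ = (μ₀I/4πd)·2 sin(π/4) = 4.41×10⁻⁵ T.
All 4 sides add in the same direction: B = 4 × 4.41×10⁻⁵ = 1.77×10⁻⁴ T.

B ≈ 177 μT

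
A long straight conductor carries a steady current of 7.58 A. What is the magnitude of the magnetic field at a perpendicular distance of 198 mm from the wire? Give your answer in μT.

B ≈ 7.66 μT

For an infinitely long straight wire, B = μ₀I/(2πd).
B = (4π×10⁻⁷ × 7.58) / (2π × 0.198) = 7.66×10⁻⁶ T.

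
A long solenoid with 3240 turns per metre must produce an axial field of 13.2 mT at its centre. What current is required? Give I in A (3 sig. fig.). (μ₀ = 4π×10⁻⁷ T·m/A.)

I ≈ 3.24 A

Inside a long solenoid B = μ₀nI with n = 3240 m⁻¹, so I = B/(μ₀n).
I = 1.32×10⁻² / (4π×10⁻⁷ × 3240) = 3.24 A.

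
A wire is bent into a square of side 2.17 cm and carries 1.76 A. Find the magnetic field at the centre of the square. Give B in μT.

Each side is a finite straight segment at perpendicular distance d = a/(2 tan(π/4)) = 0.01085 m from the centre, with end-angles ±π/4.
One side contributes B₁ = (μ₀I/4πd)·2 sin(π/4) = 2.29×10⁻⁵ T.
All 4 sides add in the same direction: B = 4 × 2.29×10⁻⁵ = 9.18×10⁻⁵ T.

B ≈ 91.8 μT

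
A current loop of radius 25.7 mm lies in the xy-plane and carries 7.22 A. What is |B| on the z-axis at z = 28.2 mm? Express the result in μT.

B ≈ 53.9 μT

On the axis of a circular loop, B = μ₀IR² / [2(R²+z²)^(3/2)].
R² + z² = (0.0257)² + (0.0282)² = 0.001456 m², and (R²+z²)^(3/2) = 5.55×10⁻⁵ m³.
B = (4π×10⁻⁷ × 7.22 × 0.0006605) / (2 × 5.55×10⁻⁵) = 5.39×10⁻⁵ T.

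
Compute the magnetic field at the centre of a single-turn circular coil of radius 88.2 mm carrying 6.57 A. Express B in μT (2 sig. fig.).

At the centre of a circular loop the Biot–Savart law gives B = μ₀I/(2R).
B = (4π×10⁻⁷ × 6.57) / (2 × 0.0882) = 4.68×10⁻⁵ T.

B ≈ 47 μT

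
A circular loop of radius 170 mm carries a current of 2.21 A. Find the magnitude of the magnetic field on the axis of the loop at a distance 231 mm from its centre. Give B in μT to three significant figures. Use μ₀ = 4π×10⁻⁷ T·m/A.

B ≈ 1.70 μT

On the axis of a circular loop, B = μ₀IR² / [2(R²+z²)^(3/2)].
R² + z² = (0.17)² + (0.231)² = 0.08226 m², and (R²+z²)^(3/2) = 2.36×10⁻² m³.
B = (4π×10⁻⁷ × 2.21 × 0.0289) / (2 × 2.36×10⁻²) = 1.70×10⁻⁶ T.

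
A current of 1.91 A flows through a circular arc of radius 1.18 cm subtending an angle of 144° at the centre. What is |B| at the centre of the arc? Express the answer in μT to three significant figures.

The Biot–Savart field of a circular arc at its centre is B = μ₀Iφ/(4πR), with φ = 2.513 rad.
B = (4π×10⁻⁷ × 1.91 × 2.513) / (4π × 0.0118) = 4.07×10⁻⁵ T.

B ≈ 40.7 μT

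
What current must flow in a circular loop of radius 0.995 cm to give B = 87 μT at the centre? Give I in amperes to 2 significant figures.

I ≈ 1.4 A

At the centre of a circular loop B = μ₀I/(2R), so I = 2RB/μ₀.
With R = 0.00995 m, I = 2 × 0.00995 × 8.70×10⁻⁵ / (4π×10⁻⁷) = 1.38 A.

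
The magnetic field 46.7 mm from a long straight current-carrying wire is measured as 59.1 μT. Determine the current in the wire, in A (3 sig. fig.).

For a long straight wire B = μ₀I/(2πd), so I = 2πdB/μ₀.
I = 2π × 0.0467 × 5.91×10⁻⁵ / (4π×10⁻⁷) = 13.8 A.

I ≈ 13.8 A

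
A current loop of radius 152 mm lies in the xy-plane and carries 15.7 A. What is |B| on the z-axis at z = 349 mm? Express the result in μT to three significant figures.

On the axis of a circular loop, B = μ₀IR² / [2(R²+z²)^(3/2)].
R² + z² = (0.152)² + (0.349)² = 0.1449 m², and (R²+z²)^(3/2) = 5.52×10⁻² m³.
B = (4π×10⁻⁷ × 15.7 × 0.0231) / (2 × 5.52×10⁻²) = 4.13×10⁻⁶ T.

B ≈ 4.13 μT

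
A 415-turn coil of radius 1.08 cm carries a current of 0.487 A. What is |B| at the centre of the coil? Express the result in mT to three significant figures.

B ≈ 11.8 mT

For an N-turn flat coil, B = Nμ₀I/(2R) with R = 0.0108 m.
B = 415 × 2.83×10⁻⁵ T = 1.18×10⁻² T.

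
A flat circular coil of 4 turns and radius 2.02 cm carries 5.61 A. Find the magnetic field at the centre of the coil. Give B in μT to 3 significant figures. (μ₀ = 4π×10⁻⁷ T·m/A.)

B ≈ 698 μT

For an N-turn flat coil, B = Nμ₀I/(2R) with R = 0.0202 m.
B = 4 × 1.74×10⁻⁴ T = 6.98×10⁻⁴ T.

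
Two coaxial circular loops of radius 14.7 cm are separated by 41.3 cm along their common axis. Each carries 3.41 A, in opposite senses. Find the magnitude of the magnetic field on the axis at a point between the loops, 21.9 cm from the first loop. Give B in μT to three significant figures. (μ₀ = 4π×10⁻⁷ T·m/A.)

B ≈ 0.688 μT

Each loop contributes B = μ₀IR²/[2(R²+z²)^(3/2)] on the axis, with z measured from that loop.
Loop 1 (z = 0.219 m): B₁ = 2.52×10⁻⁶ T. Loop 2 (z = 0.194 m): B₂ = 3.21×10⁻⁶ T.
The fields oppose: B = |B₁ − B₂| = 6.88×10⁻⁷ T.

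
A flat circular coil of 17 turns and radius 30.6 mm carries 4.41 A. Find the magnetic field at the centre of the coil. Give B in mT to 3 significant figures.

B ≈ 1.54 mT

For an N-turn flat coil, B = Nμ₀I/(2R) with R = 0.0306 m.
B = 17 × 9.06×10⁻⁵ T = 1.54×10⁻³ T.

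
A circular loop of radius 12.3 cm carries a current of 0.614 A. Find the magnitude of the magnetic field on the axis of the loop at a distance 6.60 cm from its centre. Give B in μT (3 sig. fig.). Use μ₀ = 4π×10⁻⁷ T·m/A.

B ≈ 2.15 μT

On the axis of a circular loop, B = μ₀IR² / [2(R²+z²)^(3/2)].
R² + z² = (0.123)² + (0.066)² = 0.01949 m², and (R²+z²)^(3/2) = 2.72×10⁻³ m³.
B = (4π×10⁻⁷ × 0.614 × 0.01513) / (2 × 2.72×10⁻³) = 2.15×10⁻⁶ T.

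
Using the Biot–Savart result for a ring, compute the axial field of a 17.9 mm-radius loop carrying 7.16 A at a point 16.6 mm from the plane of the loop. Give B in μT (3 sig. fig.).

B ≈ 99.1 μT

On the axis of a circular loop, B = μ₀IR² / [2(R²+z²)^(3/2)].
R² + z² = (0.0179)² + (0.0166)² = 0.000596 m², and (R²+z²)^(3/2) = 1.45×10⁻⁵ m³.
B = (4π×10⁻⁷ × 7.16 × 0.0003204) / (2 × 1.45×10⁻⁵) = 9.91×10⁻⁵ T.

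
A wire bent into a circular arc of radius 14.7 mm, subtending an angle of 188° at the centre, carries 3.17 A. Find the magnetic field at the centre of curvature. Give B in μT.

The Biot–Savart field of a circular arc at its centre is B = μ₀Iφ/(4πR), with φ = 3.281 rad.
B = (4π×10⁻⁷ × 3.17 × 3.281) / (4π × 0.0147) = 7.08×10⁻⁵ T.

B ≈ 70.8 μT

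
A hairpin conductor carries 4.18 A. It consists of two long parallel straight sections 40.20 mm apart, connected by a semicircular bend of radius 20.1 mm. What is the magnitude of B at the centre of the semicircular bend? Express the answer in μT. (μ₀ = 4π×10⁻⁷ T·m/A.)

The semicircular arc contributes B_arc = μ₀I·π/(4πR) = μ₀I/(4R) = 6.53×10⁻⁵ T.
Each semi-infinite lead is at perpendicular distance R = 0.0201 m from the centre, with the perpendicular foot at its near end, so it contributes μ₀I/(4πR); both point the same way, together 4.16×10⁻⁵ T.
Arc and leads all point the same direction: B = 6.53×10⁻⁵ + 4.16×10⁻⁵ = 1.07×10⁻⁴ T.

B ≈ 107 μT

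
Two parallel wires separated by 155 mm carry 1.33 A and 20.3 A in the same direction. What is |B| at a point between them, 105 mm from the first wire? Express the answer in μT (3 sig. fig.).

B ≈ 78.7 μT

Each long wire gives B = μ₀I/(2πd). Distances are d₁ = 0.105 m and d₂ = 0.05 m.
B₁ = 2.53×10⁻⁶ T, B₂ = 8.12×10⁻⁵ T.
Between parallel currents the two contributions point in opposite directions, so they subtract. B = |B₁ − B₂| = |2.53×10⁻⁶ − 8.12×10⁻⁵| = 7.87×10⁻⁵ T.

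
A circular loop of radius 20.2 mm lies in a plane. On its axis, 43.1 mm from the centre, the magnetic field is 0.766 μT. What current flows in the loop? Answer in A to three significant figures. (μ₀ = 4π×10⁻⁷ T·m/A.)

On the axis of a loop, B = μ₀IR²/[2(R²+z²)^(3/2)], so I = 2B(R²+z²)^(3/2)/(μ₀R²).
R² + z² = 0.000408 + 0.001858 = 0.002266 m²; raised to 3/2 gives 1.08×10⁻⁴ m³.
I = 2 × 7.66×10⁻⁷ × 1.08×10⁻⁴ / (1.26×10⁻⁶ × 0.000408) = 0.322 A.

I ≈ 0.322 A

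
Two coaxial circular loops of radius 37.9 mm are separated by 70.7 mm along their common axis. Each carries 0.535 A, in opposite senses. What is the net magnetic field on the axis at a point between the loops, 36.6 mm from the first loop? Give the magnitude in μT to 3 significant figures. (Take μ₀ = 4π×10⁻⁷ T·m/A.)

B ≈ 0.342 μT

Each loop contributes B = μ₀IR²/[2(R²+z²)^(3/2)] on the axis, with z measured from that loop.
Loop 1 (z = 0.0366 m): B₁ = 3.30×10⁻⁶ T. Loop 2 (z = 0.0341 m): B₂ = 3.64×10⁻⁶ T.
The fields oppose: B = |B₁ − B₂| = 3.42×10⁻⁷ T.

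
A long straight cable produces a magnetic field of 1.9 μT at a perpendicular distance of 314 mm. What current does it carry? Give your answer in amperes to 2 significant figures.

I ≈ 3.0 A

For a long straight wire B = μ₀I/(2πd), so I = 2πdB/μ₀.
I = 2π × 0.314 × 1.90×10⁻⁶ / (4π×10⁻⁷) = 2.98 A.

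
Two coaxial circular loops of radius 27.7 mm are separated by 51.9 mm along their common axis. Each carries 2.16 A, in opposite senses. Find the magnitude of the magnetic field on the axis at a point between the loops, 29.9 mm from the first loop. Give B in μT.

B ≈ 8.15 μT

Each loop contributes B = μ₀IR²/[2(R²+z²)^(3/2)] on the axis, with z measured from that loop.
Loop 1 (z = 0.0299 m): B₁ = 1.54×10⁻⁵ T. Loop 2 (z = 0.022 m): B₂ = 2.35×10⁻⁵ T.
The fields oppose: B = |B₁ − B₂| = 8.15×10⁻⁶ T.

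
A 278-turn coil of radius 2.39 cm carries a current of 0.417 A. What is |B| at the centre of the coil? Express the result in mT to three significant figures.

For an N-turn flat coil, B = Nμ₀I/(2R) with R = 0.0239 m.
B = 278 × 1.10×10⁻⁵ T = 3.05×10⁻³ T.

B ≈ 3.05 mT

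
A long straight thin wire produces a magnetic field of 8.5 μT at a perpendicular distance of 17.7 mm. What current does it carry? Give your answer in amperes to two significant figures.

I ≈ 0.75 A

For a long straight wire B = μ₀I/(2πd), so I = 2πdB/μ₀.
I = 2π × 0.0177 × 8.50×10⁻⁶ / (4π×10⁻⁷) = 0.752 A.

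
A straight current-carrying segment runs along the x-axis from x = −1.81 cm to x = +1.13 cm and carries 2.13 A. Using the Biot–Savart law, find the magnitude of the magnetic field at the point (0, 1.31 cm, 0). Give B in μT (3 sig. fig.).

For a finite straight segment, B = (μ₀I/4πd)(sinθ₁ + sinθ₂), where θ₁, θ₂ are the angles from the perpendicular to each end.
The perpendicular distance is d = 0.0131 m; the end-offsets along the wire are a = 0.0181 m and b = 0.0113 m.
sinθ₁ = 0.0181/√(0.0181²+0.0131²) = 0.8101; sinθ₂ = 0.0113/√(0.0113²+0.0131²) = 0.6532.
B = (4π×10⁻⁷ × 2.13) / (4π × 0.0131) × (0.8101 + 0.6532) = 2.38×10⁻⁵ T.

B ≈ 23.8 μT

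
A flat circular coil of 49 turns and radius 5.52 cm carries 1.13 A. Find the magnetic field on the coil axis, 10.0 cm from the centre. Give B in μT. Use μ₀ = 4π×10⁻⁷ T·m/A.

For an N-turn flat coil, B = Nμ₀IR²/[2(R²+z²)^(3/2)] with R = 0.0552 m, z = 0.1 m.
B = 49 × 1.45×10⁻⁶ T = 7.11×10⁻⁵ T.

B ≈ 71.1 μT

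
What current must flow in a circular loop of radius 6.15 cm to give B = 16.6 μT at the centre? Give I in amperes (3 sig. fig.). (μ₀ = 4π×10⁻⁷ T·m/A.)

I ≈ 1.62 A

At the centre of a circular loop B = μ₀I/(2R), so I = 2RB/μ₀.
With R = 0.0615 m, I = 2 × 0.0615 × 1.66×10⁻⁵ / (4π×10⁻⁷) = 1.62 A.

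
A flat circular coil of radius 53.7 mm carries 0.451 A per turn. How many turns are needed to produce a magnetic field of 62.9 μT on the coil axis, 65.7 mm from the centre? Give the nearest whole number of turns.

For an N-turn coil, B = Nμ₀IR²/[2(R²+z²)^(3/2)]. A single turn gives B₁ = 1.34×10⁻⁶ T with R = 0.0537 m, z = 0.0657 m.
N = B/B₁ = 6.29×10⁻⁵ / 1.34×10⁻⁶ = 47.03.

N = 47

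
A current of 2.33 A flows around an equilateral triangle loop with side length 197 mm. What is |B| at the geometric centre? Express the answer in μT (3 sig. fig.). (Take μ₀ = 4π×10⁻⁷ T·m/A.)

Each side is a finite straight segment at perpendicular distance d = a/(2 tan(π/3)) = 0.05687 m from the centre, with end-angles ±π/3.
One side contributes B₁ = (μ₀I/4πd)·2 sin(π/3) = 7.10×10⁻⁶ T.
All 3 sides add in the same direction: B = 3 × 7.10×10⁻⁶ = 2.13×10⁻⁵ T.

B ≈ 21.3 μT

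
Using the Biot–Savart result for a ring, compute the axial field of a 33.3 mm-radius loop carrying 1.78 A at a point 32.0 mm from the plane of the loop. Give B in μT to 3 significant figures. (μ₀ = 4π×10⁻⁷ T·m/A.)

B ≈ 12.6 μT

On the axis of a circular loop, B = μ₀IR² / [2(R²+z²)^(3/2)].
R² + z² = (0.0333)² + (0.032)² = 0.002133 m², and (R²+z²)^(3/2) = 9.85×10⁻⁵ m³.
B = (4π×10⁻⁷ × 1.78 × 0.001109) / (2 × 9.85×10⁻⁵) = 1.26×10⁻⁵ T.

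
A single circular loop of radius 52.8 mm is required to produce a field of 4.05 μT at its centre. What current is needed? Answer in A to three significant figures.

At the centre of a circular loop B = μ₀I/(2R), so I = 2RB/μ₀.
With R = 0.0528 m, I = 2 × 0.0528 × 4.05×10⁻⁶ / (4π×10⁻⁷) = 0.340 A.

I ≈ 0.340 A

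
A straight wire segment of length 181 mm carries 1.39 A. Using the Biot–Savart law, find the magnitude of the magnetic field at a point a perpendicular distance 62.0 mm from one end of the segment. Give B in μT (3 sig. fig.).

For a finite straight segment, B = (μ₀I/4πd)(sinθ₁ + sinθ₂), where θ₁, θ₂ are the angles from the perpendicular to each end.
The perpendicular foot is at one end, so the two end-offsets along the wire are 0 and L = 0.181 m.
sinθ₁ = 0/√(0²+0.062²) = 0.0000; sinθ₂ = 0.181/√(0.181²+0.062²) = 0.9460.
B = (4π×10⁻⁷ × 1.39) / (4π × 0.062) × (0.0000 + 0.9460) = 2.12×10⁻⁶ T.

B ≈ 2.12 μT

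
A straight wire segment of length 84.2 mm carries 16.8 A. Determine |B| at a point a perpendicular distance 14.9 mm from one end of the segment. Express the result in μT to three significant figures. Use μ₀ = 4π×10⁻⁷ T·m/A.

For a finite straight segment, B = (μ₀I/4πd)(sinθ₁ + sinθ₂), where θ₁, θ₂ are the angles from the perpendicular to each end.
The perpendicular foot is at one end, so the two end-offsets along the wire are 0 and L = 0.0842 m.
sinθ₁ = 0/√(0²+0.0149²) = 0.0000; sinθ₂ = 0.0842/√(0.0842²+0.0149²) = 0.9847.
B = (4π×10⁻⁷ × 16.8) / (4π × 0.0149) × (0.0000 + 0.9847) = 1.11×10⁻⁴ T.

B ≈ 111 μT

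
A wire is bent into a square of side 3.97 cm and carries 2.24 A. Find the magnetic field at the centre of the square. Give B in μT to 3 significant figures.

Each side is a finite straight segment at perpendicular distance d = a/(2 tan(π/4)) = 0.01985 m from the centre, with end-angles ±π/4.
One side contributes B₁ = (μ₀I/4πd)·2 sin(π/4) = 1.60×10⁻⁵ T.
All 4 sides add in the same direction: B = 4 × 1.60×10⁻⁵ = 6.38×10⁻⁵ T.

B ≈ 63.8 μT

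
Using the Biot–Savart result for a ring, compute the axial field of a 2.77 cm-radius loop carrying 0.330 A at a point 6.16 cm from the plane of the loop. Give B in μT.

On the axis of a circular loop, B = μ₀IR² / [2(R²+z²)^(3/2)].
R² + z² = (0.0277)² + (0.0616)² = 0.004562 m², and (R²+z²)^(3/2) = 3.08×10⁻⁴ m³.
B = (4π×10⁻⁷ × 0.330 × 0.0007673) / (2 × 3.08×10⁻⁴) = 5.16×10⁻⁷ T.

B ≈ 0.516 μT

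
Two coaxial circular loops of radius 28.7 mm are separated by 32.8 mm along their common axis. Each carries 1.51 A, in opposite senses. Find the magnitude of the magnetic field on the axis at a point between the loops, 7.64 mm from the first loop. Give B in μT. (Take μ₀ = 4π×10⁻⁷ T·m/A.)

Each loop contributes B = μ₀IR²/[2(R²+z²)^(3/2)] on the axis, with z measured from that loop.
Loop 1 (z = 0.00764 m): B₁ = 2.98×10⁻⁵ T. Loop 2 (z = 0.02516 m): B₂ = 1.41×10⁻⁵ T.
The fields oppose: B = |B₁ − B₂| = 1.58×10⁻⁵ T.

B ≈ 15.8 μT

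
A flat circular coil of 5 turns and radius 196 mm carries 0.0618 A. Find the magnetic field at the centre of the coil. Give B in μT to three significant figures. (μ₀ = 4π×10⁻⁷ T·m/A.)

For an N-turn flat coil, B = Nμ₀I/(2R) with R = 0.196 m.
B = 5 × 1.98×10⁻⁷ T = 9.91×10⁻⁷ T.

B ≈ 0.991 μT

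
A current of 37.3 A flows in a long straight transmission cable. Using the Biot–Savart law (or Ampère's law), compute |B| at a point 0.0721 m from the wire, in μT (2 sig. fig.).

B ≈ 100 μT

For an infinitely long straight wire, B = μ₀I/(2πd).
B = (4π×10⁻⁷ × 37.3) / (2π × 0.0721) = 1.03×10⁻⁴ T.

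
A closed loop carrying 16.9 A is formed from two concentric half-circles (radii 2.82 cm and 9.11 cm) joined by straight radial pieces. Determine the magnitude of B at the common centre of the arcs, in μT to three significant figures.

B ≈ 130 μT

The radial connectors point toward the centre, so dl × r̂ = 0 and they contribute nothing.
Each semicircle gives μ₀I/(4R): inner arc 1.88×10⁻⁴ T, outer arc 5.83×10⁻⁵ T.
The two arcs carry current in opposite angular senses, so their fields oppose: B = |1.88×10⁻⁴ − 5.83×10⁻⁵| = 1.30×10⁻⁴ T.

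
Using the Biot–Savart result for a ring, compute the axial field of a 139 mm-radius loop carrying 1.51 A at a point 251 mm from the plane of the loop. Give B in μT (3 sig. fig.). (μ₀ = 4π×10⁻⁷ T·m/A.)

B ≈ 0.776 μT

On the axis of a circular loop, B = μ₀IR² / [2(R²+z²)^(3/2)].
R² + z² = (0.139)² + (0.251)² = 0.08232 m², and (R²+z²)^(3/2) = 2.36×10⁻² m³.
B = (4π×10⁻⁷ × 1.51 × 0.01932) / (2 × 2.36×10⁻²) = 7.76×10⁻⁷ T.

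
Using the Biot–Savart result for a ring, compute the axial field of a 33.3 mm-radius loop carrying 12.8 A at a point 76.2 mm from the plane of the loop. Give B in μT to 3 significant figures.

On the axis of a circular loop, B = μ₀IR² / [2(R²+z²)^(3/2)].
R² + z² = (0.0333)² + (0.0762)² = 0.006915 m², and (R²+z²)^(3/2) = 5.75×10⁻⁴ m³.
B = (4π×10⁻⁷ × 12.8 × 0.001109) / (2 × 5.75×10⁻⁴) = 1.55×10⁻⁵ T.

B ≈ 15.5 μT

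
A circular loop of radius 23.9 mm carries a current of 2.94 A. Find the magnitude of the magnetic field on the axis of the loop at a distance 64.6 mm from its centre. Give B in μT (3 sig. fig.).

On the axis of a circular loop, B = μ₀IR² / [2(R²+z²)^(3/2)].
R² + z² = (0.0239)² + (0.0646)² = 0.004744 m², and (R²+z²)^(3/2) = 3.27×10⁻⁴ m³.
B = (4π×10⁻⁷ × 2.94 × 0.0005712) / (2 × 3.27×10⁻⁴) = 3.23×10⁻⁶ T.

B ≈ 3.23 μT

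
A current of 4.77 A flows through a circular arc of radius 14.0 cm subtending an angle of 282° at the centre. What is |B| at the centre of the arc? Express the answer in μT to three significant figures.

The Biot–Savart field of a circular arc at its centre is B = μ₀Iφ/(4πR), with φ = 4.922 rad.
B = (4π×10⁻⁷ × 4.77 × 4.922) / (4π × 0.14) = 1.68×10⁻⁵ T.

B ≈ 16.8 μT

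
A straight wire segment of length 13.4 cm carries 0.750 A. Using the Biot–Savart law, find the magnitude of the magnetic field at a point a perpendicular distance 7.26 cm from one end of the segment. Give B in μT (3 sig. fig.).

B ≈ 0.908 μT

For a finite straight segment, B = (μ₀I/4πd)(sinθ₁ + sinθ₂), where θ₁, θ₂ are the angles from the perpendicular to each end.
The perpendicular foot is at one end, so the two end-offsets along the wire are 0 and L = 0.134 m.
sinθ₁ = 0/√(0²+0.0726²) = 0.0000; sinθ₂ = 0.134/√(0.134²+0.0726²) = 0.8792.
B = (4π×10⁻⁷ × 0.750) / (4π × 0.0726) × (0.0000 + 0.8792) = 9.08×10⁻⁷ T.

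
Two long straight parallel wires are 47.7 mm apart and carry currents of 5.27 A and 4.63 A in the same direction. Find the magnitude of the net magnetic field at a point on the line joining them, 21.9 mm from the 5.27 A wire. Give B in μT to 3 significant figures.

Each long wire gives B = μ₀I/(2πd). Distances are d₁ = 0.0219 m and d₂ = 0.0258 m.
B₁ = 4.81×10⁻⁵ T, B₂ = 3.59×10⁻⁵ T.
Between parallel currents the two contributions point in opposite directions, so they subtract. B = |B₁ − B₂| = |4.81×10⁻⁵ − 3.59×10⁻⁵| = 1.22×10⁻⁵ T.

B ≈ 12.2 μT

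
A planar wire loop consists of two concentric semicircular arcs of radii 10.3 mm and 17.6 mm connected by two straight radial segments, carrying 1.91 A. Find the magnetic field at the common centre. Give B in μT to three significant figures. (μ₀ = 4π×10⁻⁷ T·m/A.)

B ≈ 24.2 μT

The radial connectors point toward the centre, so dl × r̂ = 0 and they contribute nothing.
Each semicircle gives μ₀I/(4R): inner arc 5.83×10⁻⁵ T, outer arc 3.41×10⁻⁵ T.
The two arcs carry current in opposite angular senses, so their fields oppose: B = |5.83×10⁻⁵ − 3.41×10⁻⁵| = 2.42×10⁻⁵ T.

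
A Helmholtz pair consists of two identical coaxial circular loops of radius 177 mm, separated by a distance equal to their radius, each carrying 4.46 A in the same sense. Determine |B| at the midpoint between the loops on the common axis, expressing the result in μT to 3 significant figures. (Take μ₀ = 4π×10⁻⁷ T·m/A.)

Each loop contributes B = μ₀IR²/[2(R²+z²)^(3/2)] on the axis, with z measured from that loop.
Loop 1 (z = 0.0885 m): B₁ = 1.13×10⁻⁵ T. Loop 2 (z = 0.0885 m): B₂ = 1.13×10⁻⁵ T.
The fields add: B = B₁ + B₂ = 2.27×10⁻⁵ T.

B ≈ 22.7 μT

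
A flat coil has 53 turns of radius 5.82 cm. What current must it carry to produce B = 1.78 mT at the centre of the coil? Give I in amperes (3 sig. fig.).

For an N-turn coil, B = Nμ₀I/(2R) with R = 0.0582 m, so I = 2RB/(Nμ₀) = 2 × 0.0582 × 1.78×10⁻³ / (53 × 4π×10⁻⁷) = 3.11 A.

I ≈ 3.11 A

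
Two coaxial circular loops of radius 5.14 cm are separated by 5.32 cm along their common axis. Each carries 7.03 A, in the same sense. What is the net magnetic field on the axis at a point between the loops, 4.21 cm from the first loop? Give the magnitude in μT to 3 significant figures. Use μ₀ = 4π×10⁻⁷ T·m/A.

Each loop contributes B = μ₀IR²/[2(R²+z²)^(3/2)] on the axis, with z measured from that loop.
Loop 1 (z = 0.0421 m): B₁ = 3.98×10⁻⁵ T. Loop 2 (z = 0.0111 m): B₂ = 8.03×10⁻⁵ T.
The fields add: B = B₁ + B₂ = 1.20×10⁻⁴ T.

B ≈ 120 μT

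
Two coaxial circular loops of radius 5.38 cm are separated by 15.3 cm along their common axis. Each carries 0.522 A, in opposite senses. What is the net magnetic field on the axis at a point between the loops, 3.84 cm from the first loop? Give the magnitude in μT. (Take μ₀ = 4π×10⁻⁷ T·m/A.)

B ≈ 2.82 μT

Each loop contributes B = μ₀IR²/[2(R²+z²)^(3/2)] on the axis, with z measured from that loop.
Loop 1 (z = 0.0384 m): B₁ = 3.29×10⁻⁶ T. Loop 2 (z = 0.1146 m): B₂ = 4.68×10⁻⁷ T.
The fields oppose: B = |B₁ − B₂| = 2.82×10⁻⁶ T.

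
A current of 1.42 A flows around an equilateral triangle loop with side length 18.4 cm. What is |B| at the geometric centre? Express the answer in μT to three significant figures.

B ≈ 13.9 μT

Each side is a finite straight segment at perpendicular distance d = a/(2 tan(π/3)) = 0.05312 m from the centre, with end-angles ±π/3.
One side contributes B₁ = (μ₀I/4πd)·2 sin(π/3) = 4.63×10⁻⁶ T.
All 3 sides add in the same direction: B = 3 × 4.63×10⁻⁶ = 1.39×10⁻⁵ T.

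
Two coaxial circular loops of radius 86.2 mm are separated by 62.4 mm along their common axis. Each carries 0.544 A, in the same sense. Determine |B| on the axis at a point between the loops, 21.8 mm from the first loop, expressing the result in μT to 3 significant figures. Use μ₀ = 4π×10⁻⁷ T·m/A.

Each loop contributes B = μ₀IR²/[2(R²+z²)^(3/2)] on the axis, with z measured from that loop.
Loop 1 (z = 0.0218 m): B₁ = 3.61×10⁻⁶ T. Loop 2 (z = 0.0406 m): B₂ = 2.94×10⁻⁶ T.
The fields add: B = B₁ + B₂ = 6.55×10⁻⁶ T.

B ≈ 6.55 μT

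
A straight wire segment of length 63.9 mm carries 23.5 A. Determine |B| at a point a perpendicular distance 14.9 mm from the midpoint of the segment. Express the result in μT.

For a finite straight segment, B = (μ₀I/4πd)(sinθ₁ + sinθ₂), where θ₁, θ₂ are the angles from the perpendicular to each end.
The perpendicular from the point meets the wire at its midpoint, so each end is L/2 = 0.03195 m away along the wire.
sinθ₁ = 0.03195/√(0.03195²+0.0149²) = 0.9063; sinθ₂ = 0.03195/√(0.03195²+0.0149²) = 0.9063.
B = (4π×10⁻⁷ × 23.5) / (4π × 0.0149) × (0.9063 + 0.9063) = 2.86×10⁻⁴ T.

B ≈ 286 μT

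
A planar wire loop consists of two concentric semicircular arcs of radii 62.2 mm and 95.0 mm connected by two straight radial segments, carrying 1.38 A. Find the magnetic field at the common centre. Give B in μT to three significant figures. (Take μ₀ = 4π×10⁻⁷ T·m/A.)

B ≈ 2.41 μT

The radial connectors point toward the centre, so dl × r̂ = 0 and they contribute nothing.
Each semicircle gives μ₀I/(4R): inner arc 6.97×10⁻⁶ T, outer arc 4.56×10⁻⁶ T.
The two arcs carry current in opposite angular senses, so their fields oppose: B = |6.97×10⁻⁶ − 4.56×10⁻⁶| = 2.41×10⁻⁶ T.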